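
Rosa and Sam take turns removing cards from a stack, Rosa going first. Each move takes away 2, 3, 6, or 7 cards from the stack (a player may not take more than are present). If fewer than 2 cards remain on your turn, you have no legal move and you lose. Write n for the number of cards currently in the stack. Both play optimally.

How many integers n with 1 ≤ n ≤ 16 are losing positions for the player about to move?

5

Build the W/L table. Terminal = L. A non-terminal position is W if it has a move to some L; otherwise it is L.
n=0: no move → L
n=1: no move → L
n=2: →0(L), so W
n=3: →1(L), so W
n=4: →1(L), so W
n=5: →3(W), 2(W) — all W, so L
n=6: →0(L), so W
n=7: →5(L), so W
n=8: →5(L), so W
n=9: →7(W), 6(W), 3(W), 2(W) — all W, so L
n=10: →8(W), 7(W), 4(W), 3(W) — all W, so L
n=11: →9(L), so W
n=12: →10(L), so W
n=13: →10(L), so W
n=14: →12(W), 11(W), 8(W), 7(W) — all W, so L
n=15: →9(L), so W
n=16: →14(L), so W
L entries with 1 ≤ n ≤ 16 (n=0 is outside the asked range and is not counted): n = 1, 5, 9, 10, 14; that makes 5.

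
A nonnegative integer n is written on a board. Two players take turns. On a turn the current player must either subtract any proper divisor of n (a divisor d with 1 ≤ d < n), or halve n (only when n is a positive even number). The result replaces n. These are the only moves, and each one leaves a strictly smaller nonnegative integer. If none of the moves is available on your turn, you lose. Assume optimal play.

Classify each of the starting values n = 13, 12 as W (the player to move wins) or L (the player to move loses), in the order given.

13: L, 12: W

Work bottom-up. With no move the player to move loses. Otherwise the position is W if at least one move leads to an L position for the opponent, and L if every move leads to a W.
n=0: no move → L
n=1: no move → L
n=2: W (go to 1, an L position)
n=3: L (sole option 2(W) is W)
n=4: W (go to 3, an L position)
n=5: L (sole option 4(W) is W)
n=6: W (go to 3, an L position)
n=7: L (sole option 6(W) is W)
n=8: W (go to 7, an L position)
n=9: L (options 6(W), 8(W) are all W)
n=10: W (go to 5, an L position)
n=11: L (sole option 10(W) is W)
n=12: W (go to 9, an L position)
n=13: L (sole option 12(W) is W)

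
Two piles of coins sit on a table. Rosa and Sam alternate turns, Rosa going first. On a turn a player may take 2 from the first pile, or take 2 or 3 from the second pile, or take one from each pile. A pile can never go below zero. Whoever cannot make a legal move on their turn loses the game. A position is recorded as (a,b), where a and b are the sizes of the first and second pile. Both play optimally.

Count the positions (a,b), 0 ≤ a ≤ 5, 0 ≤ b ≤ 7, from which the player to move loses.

Label each position W (a win for the player to move) or L (a loss). A position with no legal move is L; any other position is W exactly when some move reaches an L, and L when every move reaches a W.
Every move lowers a or b (never raises either), so fill the grid row by row in increasing a, and left to right within a row: each cell's successors are then already labelled.
      b=0  b=1  b=2  b=3  b=4  b=5  b=6  b=7
a=0:    L    L    W    W    W    L    L    W
a=1:    L    W    W    W    L    L    W    W
a=2:    W    W    L    L    W    W    W    L
a=3:    W    L    L    W    W    W    L    L
a=4:    L    L    W    W    W    L    L    W
a=5:    L    W    W    W    L    L    W    W
Cells with no legal move (terminal, hence L): (0,0), (0,1), (1,0).
The remaining L cells, each justified by listing all of its moves:
(0,5): L (options (0,3)(W), (0,2)(W) are all W)
(0,6): L (options (0,4)(W), (0,3)(W) are all W)
(1,4): L (options (1,2)(W), (1,1)(W), (0,3)(W) are all W)
(1,5): L (options (1,3)(W), (1,2)(W), (0,4)(W) are all W)
(2,2): L (options (0,2)(W), (2,0)(W), (1,1)(W) are all W)
(2,3): L (options (0,3)(W), (2,1)(W), (2,0)(W), (1,2)(W) are all W)
(2,7): L (options (0,7)(W), (2,5)(W), (2,4)(W), (1,6)(W) are all W)
(3,1): L (options (1,1)(W), (2,0)(W) are all W)
(3,2): L (options (1,2)(W), (3,0)(W), (2,1)(W) are all W)
(3,6): L (options (1,6)(W), (3,4)(W), (3,3)(W), (2,5)(W) are all W)
(3,7): L (options (1,7)(W), (3,5)(W), (3,4)(W), (2,6)(W) are all W)
(4,0): L (sole option (2,0)(W) is W)
(4,1): L (options (2,1)(W), (3,0)(W) are all W)
(4,5): L (options (2,5)(W), (4,3)(W), (4,2)(W), (3,4)(W) are all W)
(4,6): L (options (2,6)(W), (4,4)(W), (4,3)(W), (3,5)(W) are all W)
(5,0): L (sole option (3,0)(W) is W)
(5,4): L (options (3,4)(W), (5,2)(W), (5,1)(W), (4,3)(W) are all W)
(5,5): L (options (3,5)(W), (5,3)(W), (5,2)(W), (4,4)(W) are all W)
Every other cell has at least one move into one of the L cells above, so it is W.
L cells per row: a=0: 4, a=1: 3, a=2: 3, a=3: 4, a=4: 4, a=5: 3; total 21.

21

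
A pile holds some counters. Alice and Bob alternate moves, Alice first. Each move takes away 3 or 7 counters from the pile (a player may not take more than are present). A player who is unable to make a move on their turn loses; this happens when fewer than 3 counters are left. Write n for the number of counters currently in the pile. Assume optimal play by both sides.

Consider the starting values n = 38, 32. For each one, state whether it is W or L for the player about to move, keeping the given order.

38: W, 32: L

Label each position W (a win for the player to move) or L (a loss). A position with no legal move is L; any other position is W exactly when some move reaches an L, and L when every move reaches a W.
n=0: no move → L
n=1: no move → L
n=2: no move → L
n=3: reaches L-position 0 → W
n=4: reaches L-position 1 → W
n=5: reaches L-position 2 → W
n=6: only reaches 3(W), which is W → L
n=7: reaches L-position 0 → W
n=8: reaches L-position 1 → W
n=9: reaches L-position 6 → W
n=10: only reaches 7(W), 3(W), all W → L
n=11: only reaches 8(W), 4(W), all W → L
n=12: only reaches 9(W), 5(W), all W → L
n=13: reaches L-position 10 → W
n=14: reaches L-position 11 → W
n=15: reaches L-position 12 → W
n=16: only reaches 13(W), 9(W), all W → L
n=17: reaches L-position 10 → W
n=18: reaches L-position 11 → W
n=19: reaches L-position 16 → W
n=20: only reaches 17(W), 13(W), all W → L
n=21: only reaches 18(W), 14(W), all W → L
n=22: only reaches 19(W), 15(W), all W → L
n=23: reaches L-position 20 → W
n=24: reaches L-position 21 → W
n=25: reaches L-position 22 → W
n=26: only reaches 23(W), 19(W), all W → L
n=27: reaches L-position 20 → W
n=28: reaches L-position 21 → W
n=29: reaches L-position 26 → W
n=30: only reaches 27(W), 23(W), all W → L
n=31: only reaches 28(W), 24(W), all W → L
n=32: only reaches 29(W), 25(W), all W → L
n=33: reaches L-position 30 → W
n=34: reaches L-position 31 → W
n=35: reaches L-position 32 → W
n=36: only reaches 33(W), 29(W), all W → L
n=37: reaches L-position 30 → W
n=38: reaches L-position 31 → W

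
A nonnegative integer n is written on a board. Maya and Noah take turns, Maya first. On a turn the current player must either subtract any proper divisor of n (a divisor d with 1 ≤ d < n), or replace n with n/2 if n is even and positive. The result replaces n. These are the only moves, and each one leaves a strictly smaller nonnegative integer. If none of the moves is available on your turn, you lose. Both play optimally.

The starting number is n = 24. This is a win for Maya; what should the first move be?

Use the standard recursion: the mover loses at a terminal position; elsewhere, the mover wins exactly when some move hands the opponent an L position.
n=0: no move → L
n=1: no move → L
n=2: reaches L-position 1 → W
n=3: only reaches 2(W), which is W → L
n=4: reaches L-position 3 → W
n=5: only reaches 4(W), which is W → L
n=6: reaches L-position 3 → W
n=7: only reaches 6(W), which is W → L
n=8: reaches L-position 7 → W
n=9: only reaches 6(W), 8(W), all W → L
n=10: reaches L-position 5 → W
n=11: only reaches 10(W), which is W → L
n=12: reaches L-position 9 → W
n=13: only reaches 12(W), which is W → L
n=14: reaches L-position 7 → W
n=15: only reaches 10(W), 12(W), 14(W), all W → L
n=16: reaches L-position 15 → W
n=17: only reaches 16(W), which is W → L
n=18: reaches L-position 9 → W
n=19: only reaches 18(W), which is W → L
n=20: reaches L-position 15 → W
n=21: only reaches 14(W), 18(W), 20(W), all W → L
n=22: reaches L-position 11 → W
n=23: only reaches 22(W), which is W → L
n=24: reaches L-position 21 → W
From 24, the L positions reachable in one move are: 21, 23. Any move reaching one of these is winning.

Move to 21.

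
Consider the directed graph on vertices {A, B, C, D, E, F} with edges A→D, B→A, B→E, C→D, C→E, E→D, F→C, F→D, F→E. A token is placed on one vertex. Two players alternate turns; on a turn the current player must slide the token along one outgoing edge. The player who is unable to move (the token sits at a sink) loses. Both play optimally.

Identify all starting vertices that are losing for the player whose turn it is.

B, D

Compute win/loss labels from the base case upward. A position with no move is L. Any other position is W if it can reach an L in one move, else L.
Every edge goes from a vertex to one that appears earlier in the order D, E, C, F, A, B, so processing vertices in that order labels each vertex after all of its successors.
D: no outgoing edge → L
E: W (go to D, an L position)
C: W (go to D, an L position)
F: W (go to D, an L position)
A: W (go to D, an L position)
B: L (options A(W), E(W) are all W)
Reading off the rows marked L gives the requested list; there are 2 such vertices.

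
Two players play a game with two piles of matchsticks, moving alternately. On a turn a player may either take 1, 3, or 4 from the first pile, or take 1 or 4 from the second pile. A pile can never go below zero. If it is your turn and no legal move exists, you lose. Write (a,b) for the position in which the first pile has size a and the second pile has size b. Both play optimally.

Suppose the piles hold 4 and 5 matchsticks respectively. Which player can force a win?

The first player wins.

Classify positions by backward induction: terminal positions (no move available) are L. From any other position, the mover wins iff some move reaches an L.
No move ever increases a pile, so every position that can arise here has a ≤ 4 and b ≤ 5; it is enough to label the cells with 0 ≤ a ≤ 4 and 0 ≤ b ≤ 5.
Every move lowers a or b (never raises either), so fill the grid row by row in increasing a, and left to right within a row: each cell's successors are then already labelled.
      b=0  b=1  b=2  b=3  b=4  b=5
a=0:    L    W    L    W    W    L
a=1:    W    L    W    L    W    W
a=2:    L    W    L    W    W    L
a=3:    W    L    W    L    W    W
a=4:    W    W    W    W    L    W
Cells with no legal move (terminal, hence L): (0,0).
The remaining L cells, each justified by listing all of its moves:
(0,2): only reaches (0,1)(W), which is W → L
(0,5): only reaches (0,4)(W), (0,1)(W), all W → L
(1,1): only reaches (0,1)(W), (1,0)(W), all W → L
(1,3): only reaches (0,3)(W), (1,2)(W), all W → L
(2,0): only reaches (1,0)(W), which is W → L
(2,2): only reaches (1,2)(W), (2,1)(W), all W → L
(2,5): only reaches (1,5)(W), (2,4)(W), (2,1)(W), all W → L
(3,1): only reaches (2,1)(W), (0,1)(W), (3,0)(W), all W → L
(3,3): only reaches (2,3)(W), (0,3)(W), (3,2)(W), all W → L
(4,4): only reaches (3,4)(W), (1,4)(W), (0,4)(W), (4,3)(W), (4,0)(W), all W → L
Every other cell has at least one move into one of the L cells above, so it is W.
The starting position (4,5) is W: the player to move should move to (0,5), handing over an L position.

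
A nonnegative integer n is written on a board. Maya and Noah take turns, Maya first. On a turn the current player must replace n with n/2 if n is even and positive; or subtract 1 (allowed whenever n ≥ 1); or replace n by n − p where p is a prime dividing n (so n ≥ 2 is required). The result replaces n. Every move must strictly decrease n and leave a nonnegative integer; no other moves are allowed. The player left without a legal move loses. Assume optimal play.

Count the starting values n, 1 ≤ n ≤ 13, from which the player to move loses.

Use the standard recursion: the mover loses at a terminal position; elsewhere, the mover wins exactly when some move hands the opponent an L position.
n=0: no move → L
n=1: →0(L), so W
n=2: →0(L), so W
n=3: →0(L), so W
n=4: →2(W), 3(W) — all W, so L
n=5: →0(L), so W
n=6: →4(L), so W
n=7: →0(L), so W
n=8: →4(L), so W
n=9: →6(W), 8(W) — all W, so L
n=10: →9(L), so W
n=11: →0(L), so W
n=12: →9(L), so W
n=13: →0(L), so W
L entries with 1 ≤ n ≤ 13 (n=0 is outside the asked range and is not counted): n = 4, 9; that makes 2.

2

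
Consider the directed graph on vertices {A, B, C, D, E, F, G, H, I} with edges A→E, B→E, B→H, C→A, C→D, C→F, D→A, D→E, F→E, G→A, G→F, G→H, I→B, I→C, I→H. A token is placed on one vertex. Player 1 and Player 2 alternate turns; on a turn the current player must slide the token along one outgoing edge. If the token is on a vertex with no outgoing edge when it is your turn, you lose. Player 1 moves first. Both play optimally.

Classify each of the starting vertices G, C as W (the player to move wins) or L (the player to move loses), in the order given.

G: W, C: L

Build the W/L table. Terminal = L. A non-terminal position is W if it has a move to some L; otherwise it is L.
Every edge goes from a vertex to one that appears earlier in the order E, H, F, A, D, B, G, C, I, so processing vertices in that order labels each vertex after all of its successors.
E: no outgoing edge → L
H: no outgoing edge → L
F: reaches L-position E → W
A: reaches L-position E → W
D: reaches L-position E → W
B: reaches L-position H → W
G: reaches L-position H → W
C: only reaches D(W), A(W), F(W), all W → L
I: reaches L-position C → W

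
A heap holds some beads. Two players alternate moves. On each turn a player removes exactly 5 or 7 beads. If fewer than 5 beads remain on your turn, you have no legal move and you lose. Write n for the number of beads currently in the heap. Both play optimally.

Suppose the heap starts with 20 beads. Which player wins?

Classify positions by backward induction: terminal positions (no move available) are L. From any other position, the mover wins iff some move reaches an L.
n=0: no move → L
n=1: no move → L
n=2: no move → L
n=3: no move → L
n=4: no move → L
n=5: can move to 0, which is L ⇒ W
n=6: can move to 1, which is L ⇒ W
n=7: can move to 2, which is L ⇒ W
n=8: can move to 3, which is L ⇒ W
n=9: can move to 4, which is L ⇒ W
n=10: can move to 3, which is L ⇒ W
n=11: can move to 4, which is L ⇒ W
n=12: moves to 7(W), 5(W); every one is W ⇒ L
n=13: moves to 8(W), 6(W); every one is W ⇒ L
n=14: moves to 9(W), 7(W); every one is W ⇒ L
n=15: moves to 10(W), 8(W); every one is W ⇒ L
n=16: moves to 11(W), 9(W); every one is W ⇒ L
n=17: can move to 12, which is L ⇒ W
n=18: can move to 13, which is L ⇒ W
n=19: can move to 14, which is L ⇒ W
n=20: can move to 15, which is L ⇒ W
From 20 the player to move can remove 5, leaving 15, reaching an L position.

The first player wins.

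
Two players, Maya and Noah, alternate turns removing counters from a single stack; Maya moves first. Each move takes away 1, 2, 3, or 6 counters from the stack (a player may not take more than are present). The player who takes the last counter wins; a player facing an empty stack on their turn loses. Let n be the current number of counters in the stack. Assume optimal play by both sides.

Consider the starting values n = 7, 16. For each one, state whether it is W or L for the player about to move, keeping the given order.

7: W, 16: L

Build the W/L table. Terminal = L. A non-terminal position is W if it has a move to some L; otherwise it is L.
n=0: no move → L
n=1: reaches L-position 0 → W
n=2: reaches L-position 0 → W
n=3: reaches L-position 0 → W
n=4: only reaches 3(W), 2(W), 1(W), all W → L
n=5: reaches L-position 4 → W
n=6: reaches L-position 4 → W
n=7: reaches L-position 4 → W
n=8: only reaches 7(W), 6(W), 5(W), 2(W), all W → L
n=9: reaches L-position 8 → W
n=10: reaches L-position 8 → W
n=11: reaches L-position 8 → W
n=12: only reaches 11(W), 10(W), 9(W), 6(W), all W → L
n=13: reaches L-position 12 → W
n=14: reaches L-position 12 → W
n=15: reaches L-position 12 → W
n=16: only reaches 15(W), 14(W), 13(W), 10(W), all W → L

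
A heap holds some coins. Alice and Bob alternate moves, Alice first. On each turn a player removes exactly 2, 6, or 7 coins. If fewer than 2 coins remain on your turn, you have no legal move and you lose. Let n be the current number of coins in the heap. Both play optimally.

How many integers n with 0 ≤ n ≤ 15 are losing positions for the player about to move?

Compute win/loss labels from the base case upward. A position with no move is L. Any other position is W if it can reach an L in one move, else L.
n=0: no move → L
n=1: no move → L
n=2: reaches L-position 0 → W
n=3: reaches L-position 1 → W
n=4: only reaches 2(W), which is W → L
n=5: only reaches 3(W), which is W → L
n=6: reaches L-position 4 → W
n=7: reaches L-position 5 → W
n=8: reaches L-position 1 → W
n=9: only reaches 7(W), 3(W), 2(W), all W → L
n=10: reaches L-position 4 → W
n=11: reaches L-position 9 → W
n=12: reaches L-position 5 → W
n=13: only reaches 11(W), 7(W), 6(W), all W → L
n=14: only reaches 12(W), 8(W), 7(W), all W → L
n=15: reaches L-position 13 → W
L entries with 0 ≤ n ≤ 15: n = 0, 1, 4, 5, 9, 13, 14; that makes 7.

7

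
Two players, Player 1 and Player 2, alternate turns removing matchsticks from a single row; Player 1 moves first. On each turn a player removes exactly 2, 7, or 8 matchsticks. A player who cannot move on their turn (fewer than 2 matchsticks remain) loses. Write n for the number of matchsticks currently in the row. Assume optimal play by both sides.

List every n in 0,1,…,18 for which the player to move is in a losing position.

0, 1, 4, 5, 10, 14, 15

Classify positions by backward induction: terminal positions (no move available) are L. From any other position, the mover wins iff some move reaches an L.
n=0: no move → L
n=1: no move → L
n=2: W (go to 0, an L position)
n=3: W (go to 1, an L position)
n=4: L (sole option 2(W) is W)
n=5: L (sole option 3(W) is W)
n=6: W (go to 4, an L position)
n=7: W (go to 5, an L position)
n=8: W (go to 1, an L position)
n=9: W (go to 1, an L position)
n=10: L (options 8(W), 3(W), 2(W) are all W)
n=11: W (go to 4, an L position)
n=12: W (go to 10, an L position)
n=13: W (go to 5, an L position)
n=14: L (options 12(W), 7(W), 6(W) are all W)
n=15: L (options 13(W), 8(W), 7(W) are all W)
n=16: W (go to 14, an L position)
n=17: W (go to 15, an L position)
n=18: W (go to 10, an L position)
Reading off the rows marked L gives the requested list; there are 7 such values of n.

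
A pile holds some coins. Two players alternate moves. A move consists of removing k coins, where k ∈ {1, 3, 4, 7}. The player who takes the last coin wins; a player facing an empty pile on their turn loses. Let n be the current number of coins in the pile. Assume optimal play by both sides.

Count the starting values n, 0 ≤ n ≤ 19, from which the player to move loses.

Classify positions by backward induction: terminal positions (no move available) are L. From any other position, the mover wins iff some move reaches an L.
n=0: no move → L
n=1: →0(L), so W
n=2: →1(W) only, which is W, so L
n=3: →2(L), so W
n=4: →0(L), so W
n=5: →2(L), so W
n=6: →2(L), so W
n=7: →0(L), so W
n=8: →7(W), 5(W), 4(W), 1(W) — all W, so L
n=9: →8(L), so W
n=10: →9(W), 7(W), 6(W), 3(W) — all W, so L
n=11: →10(L), so W
n=12: →8(L), so W
n=13: →10(L), so W
n=14: →10(L), so W
n=15: →8(L), so W
n=16: →15(W), 13(W), 12(W), 9(W) — all W, so L
n=17: →16(L), so W
n=18: →17(W), 15(W), 14(W), 11(W) — all W, so L
n=19: →18(L), so W
L entries with 0 ≤ n ≤ 19: n = 0, 2, 8, 10, 16, 18; that makes 6.

6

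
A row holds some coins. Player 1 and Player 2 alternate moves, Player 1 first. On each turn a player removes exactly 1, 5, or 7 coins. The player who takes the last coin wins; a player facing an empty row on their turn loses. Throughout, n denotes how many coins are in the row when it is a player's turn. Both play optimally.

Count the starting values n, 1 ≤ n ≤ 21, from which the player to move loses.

Positions with no move are L. A position that does have a move is losing for the player to move precisely when every available move leads to a winning position for the opponent. Fill in the labels:
n=0: no move → L
n=1: can move to 0, which is L ⇒ W
n=2: the only move is to 1(W), a W ⇒ L
n=3: can move to 2, which is L ⇒ W
n=4: the only move is to 3(W), a W ⇒ L
n=5: can move to 4, which is L ⇒ W
n=6: moves to 5(W), 1(W); every one is W ⇒ L
n=7: can move to 6, which is L ⇒ W
n=8: moves to 7(W), 3(W), 1(W); every one is W ⇒ L
n=9: can move to 8, which is L ⇒ W
n=10: moves to 9(W), 5(W), 3(W); every one is W ⇒ L
n=11: can move to 10, which is L ⇒ W
n=12: moves to 11(W), 7(W), 5(W); every one is W ⇒ L
n=13: can move to 12, which is L ⇒ W
n=14: moves to 13(W), 9(W), 7(W); every one is W ⇒ L
n=15: can move to 14, which is L ⇒ W
n=16: moves to 15(W), 11(W), 9(W); every one is W ⇒ L
n=17: can move to 16, which is L ⇒ W
n=18: moves to 17(W), 13(W), 11(W); every one is W ⇒ L
n=19: can move to 18, which is L ⇒ W
n=20: moves to 19(W), 15(W), 13(W); every one is W ⇒ L
n=21: can move to 20, which is L ⇒ W
L entries with 1 ≤ n ≤ 21 (n=0 is outside the asked range and is not counted): n = 2, 4, 6, 8, 10, 12, 14, 16, 18, 20; that makes 10.

10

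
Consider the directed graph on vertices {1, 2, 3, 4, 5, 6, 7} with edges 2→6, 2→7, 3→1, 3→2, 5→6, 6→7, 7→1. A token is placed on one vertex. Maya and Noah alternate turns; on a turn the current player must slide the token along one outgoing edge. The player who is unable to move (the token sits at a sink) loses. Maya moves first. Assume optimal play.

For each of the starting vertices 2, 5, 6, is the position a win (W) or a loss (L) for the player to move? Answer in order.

Classify positions by backward induction: terminal positions (no move available) are L. From any other position, the mover wins iff some move reaches an L.
Every edge goes from a vertex to one that appears earlier in the order 4, 1, 7, 6, 5, 2, 3, so processing vertices in that order labels each vertex after all of its successors.
4: no outgoing edge → L
1: no outgoing edge → L
7: can move to 1, which is L ⇒ W
6: the only move is to 7(W), a W ⇒ L
5: can move to 6, which is L ⇒ W
2: can move to 6, which is L ⇒ W
3: can move to 1, which is L ⇒ W

2: W, 5: W, 6: L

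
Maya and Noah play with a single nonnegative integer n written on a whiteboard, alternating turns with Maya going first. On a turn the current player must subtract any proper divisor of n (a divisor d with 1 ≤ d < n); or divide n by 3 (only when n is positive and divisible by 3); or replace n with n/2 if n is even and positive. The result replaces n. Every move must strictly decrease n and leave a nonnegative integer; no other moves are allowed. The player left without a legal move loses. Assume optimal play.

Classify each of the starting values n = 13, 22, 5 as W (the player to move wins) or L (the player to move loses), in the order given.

13: L, 22: W, 5: W

Build the W/L table. Terminal = L. A non-terminal position is W if it has a move to some L; otherwise it is L.
n=0: no move → L
n=1: no move → L
n=2: →1(L), so W
n=3: →1(L), so W
n=4: →2(W), 3(W) — all W, so L
n=5: →4(L), so W
n=6: →4(L), so W
n=7: →6(W) only, which is W, so L
n=8: →4(L), so W
n=9: →3(W), 6(W), 8(W) — all W, so L
n=10: →9(L), so W
n=11: →10(W) only, which is W, so L
n=12: →4(L), so W
n=13: →12(W) only, which is W, so L
n=14: →7(L), so W
n=15: →5(W), 10(W), 12(W), 14(W) — all W, so L
n=16: →15(L), so W
n=17: →16(W) only, which is W, so L
n=18: →9(L), so W
n=19: →18(W) only, which is W, so L
n=20: →15(L), so W
n=21: →7(L), so W
n=22: →11(L), so W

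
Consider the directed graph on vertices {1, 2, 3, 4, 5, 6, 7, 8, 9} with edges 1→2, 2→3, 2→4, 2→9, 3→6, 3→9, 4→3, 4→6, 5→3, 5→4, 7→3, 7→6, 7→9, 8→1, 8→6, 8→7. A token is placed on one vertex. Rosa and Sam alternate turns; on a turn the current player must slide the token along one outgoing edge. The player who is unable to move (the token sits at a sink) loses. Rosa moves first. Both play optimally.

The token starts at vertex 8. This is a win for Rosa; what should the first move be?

Move to 1.

Positions with no move are L. A position that does have a move is losing for the player to move precisely when every available move leads to a winning position for the opponent. Fill in the labels:
Every edge goes from a vertex to one that appears earlier in the order 9, 6, 3, 4, 7, 5, 2, 1, 8, so processing vertices in that order labels each vertex after all of its successors.
9: no outgoing edge → L
6: no outgoing edge → L
3: reaches L-position 6 → W
4: reaches L-position 6 → W
7: reaches L-position 6 → W
5: only reaches 4(W), 3(W), all W → L
2: reaches L-position 9 → W
1: only reaches 2(W), which is W → L
8: reaches L-position 1 → W
From 8, the L positions reachable in one move are: 1, 6. Any move reaching one of these is winning.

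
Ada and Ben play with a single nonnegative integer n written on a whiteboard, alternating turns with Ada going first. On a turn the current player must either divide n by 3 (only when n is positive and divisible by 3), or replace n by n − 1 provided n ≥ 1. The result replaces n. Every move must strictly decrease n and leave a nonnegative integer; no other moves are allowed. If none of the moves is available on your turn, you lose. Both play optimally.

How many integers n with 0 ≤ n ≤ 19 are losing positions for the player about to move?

10

Compute win/loss labels from the base case upward. A position with no move is L. Any other position is W if it can reach an L in one move, else L.
n=0: no move → L
n=1: can move to 0, which is L ⇒ W
n=2: the only move is to 1(W), a W ⇒ L
n=3: can move to 2, which is L ⇒ W
n=4: the only move is to 3(W), a W ⇒ L
n=5: can move to 4, which is L ⇒ W
n=6: can move to 2, which is L ⇒ W
n=7: the only move is to 6(W), a W ⇒ L
n=8: can move to 7, which is L ⇒ W
n=9: moves to 3(W), 8(W); every one is W ⇒ L
n=10: can move to 9, which is L ⇒ W
n=11: the only move is to 10(W), a W ⇒ L
n=12: can move to 4, which is L ⇒ W
n=13: the only move is to 12(W), a W ⇒ L
n=14: can move to 13, which is L ⇒ W
n=15: moves to 5(W), 14(W); every one is W ⇒ L
n=16: can move to 15, which is L ⇒ W
n=17: the only move is to 16(W), a W ⇒ L
n=18: can move to 17, which is L ⇒ W
n=19: the only move is to 18(W), a W ⇒ L
L entries with 0 ≤ n ≤ 19: n = 0, 2, 4, 7, 9, 11, 13, 15, 17, 19; that makes 10.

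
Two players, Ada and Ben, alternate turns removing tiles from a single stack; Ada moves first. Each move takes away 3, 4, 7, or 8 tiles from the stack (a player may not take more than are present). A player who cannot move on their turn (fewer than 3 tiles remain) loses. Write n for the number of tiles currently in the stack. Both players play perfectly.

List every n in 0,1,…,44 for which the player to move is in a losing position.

0, 1, 2, 11, 12, 13, 22, 23, 24, 33, 34, 35, 44

Compute win/loss labels from the base case upward. A position with no move is L. Any other position is W if it can reach an L in one move, else L.
n=0: no move → L
n=1: no move → L
n=2: no move → L
n=3: →0(L), so W
n=4: →1(L), so W
n=5: →2(L), so W
n=6: →2(L), so W
n=7: →0(L), so W
n=8: →1(L), so W
n=9: →2(L), so W
n=10: →2(L), so W
n=11: →8(W), 7(W), 4(W), 3(W) — all W, so L
n=12: →9(W), 8(W), 5(W), 4(W) — all W, so L
n=13: →10(W), 9(W), 6(W), 5(W) — all W, so L
n=14: →11(L), so W
n=15: →12(L), so W
n=16: →13(L), so W
n=17: →13(L), so W
n=18: →11(L), so W
n=19: →12(L), so W
n=20: →13(L), so W
n=21: →13(L), so W
n=22: →19(W), 18(W), 15(W), 14(W) — all W, so L
n=23: →20(W), 19(W), 16(W), 15(W) — all W, so L
n=24: →21(W), 20(W), 17(W), 16(W) — all W, so L
n=25: →22(L), so W
n=26: →23(L), so W
n=27: →24(L), so W
n=28: →24(L), so W
n=29: →22(L), so W
n=30: →23(L), so W
n=31: →24(L), so W
n=32: →24(L), so W
n=33: →30(W), 29(W), 26(W), 25(W) — all W, so L
n=34: →31(W), 30(W), 27(W), 26(W) — all W, so L
n=35: →32(W), 31(W), 28(W), 27(W) — all W, so L
n=36: →33(L), so W
n=37: →34(L), so W
n=38: →35(L), so W
n=39: →35(L), so W
n=40: →33(L), so W
n=41: →34(L), so W
n=42: →35(L), so W
n=43: →35(L), so W
n=44: →41(W), 40(W), 37(W), 36(W) — all W, so L
Reading off the rows marked L gives the requested list; there are 13 such values of n.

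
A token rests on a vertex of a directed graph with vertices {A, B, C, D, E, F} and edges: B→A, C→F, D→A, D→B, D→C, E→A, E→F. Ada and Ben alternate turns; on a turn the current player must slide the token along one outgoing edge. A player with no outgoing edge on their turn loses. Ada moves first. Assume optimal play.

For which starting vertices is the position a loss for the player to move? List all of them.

A, F

Work bottom-up. With no move the player to move loses. Otherwise the position is W if at least one move leads to an L position for the opponent, and L if every move leads to a W.
Every edge goes from a vertex to one that appears earlier in the order F, A, B, C, D, E, so processing vertices in that order labels each vertex after all of its successors.
F: no outgoing edge → L
A: no outgoing edge → L
B: can move to A, which is L ⇒ W
C: can move to F, which is L ⇒ W
D: can move to A, which is L ⇒ W
E: can move to A, which is L ⇒ W
The losing starting vertices are exactly the entries labelled L in this table (2 of them).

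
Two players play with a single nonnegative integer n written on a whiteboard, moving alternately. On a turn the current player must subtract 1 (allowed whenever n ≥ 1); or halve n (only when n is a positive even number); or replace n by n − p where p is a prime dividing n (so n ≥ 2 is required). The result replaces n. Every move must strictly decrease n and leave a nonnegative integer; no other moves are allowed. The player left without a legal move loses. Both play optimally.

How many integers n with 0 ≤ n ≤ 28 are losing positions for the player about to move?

Build the W/L table. Terminal = L. A non-terminal position is W if it has a move to some L; otherwise it is L.
n=0: no move → L
n=1: W (go to 0, an L position)
n=2: W (go to 0, an L position)
n=3: W (go to 0, an L position)
n=4: L (options 2(W), 3(W) are all W)
n=5: W (go to 0, an L position)
n=6: W (go to 4, an L position)
n=7: W (go to 0, an L position)
n=8: W (go to 4, an L position)
n=9: L (options 6(W), 8(W) are all W)
n=10: W (go to 9, an L position)
n=11: W (go to 0, an L position)
n=12: W (go to 9, an L position)
n=13: W (go to 0, an L position)
n=14: L (options 7(W), 12(W), 13(W) are all W)
n=15: W (go to 14, an L position)
n=16: W (go to 14, an L position)
n=17: W (go to 0, an L position)
n=18: W (go to 9, an L position)
n=19: W (go to 0, an L position)
n=20: L (options 10(W), 15(W), 18(W), 19(W) are all W)
n=21: W (go to 14, an L position)
n=22: W (go to 20, an L position)
n=23: W (go to 0, an L position)
n=24: L (options 12(W), 21(W), 22(W), 23(W) are all W)
n=25: W (go to 20, an L position)
n=26: W (go to 24, an L position)
n=27: W (go to 24, an L position)
n=28: W (go to 14, an L position)
L entries with 0 ≤ n ≤ 28: n = 0, 4, 9, 14, 20, 24; that makes 6.

6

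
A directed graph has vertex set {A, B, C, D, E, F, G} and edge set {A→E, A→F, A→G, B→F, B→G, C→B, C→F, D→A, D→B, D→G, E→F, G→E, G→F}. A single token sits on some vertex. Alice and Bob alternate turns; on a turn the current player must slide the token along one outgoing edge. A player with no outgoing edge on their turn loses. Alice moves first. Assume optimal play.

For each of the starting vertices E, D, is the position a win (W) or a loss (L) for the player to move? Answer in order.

E: W, D: L

Compute win/loss labels from the base case upward. A position with no move is L. Any other position is W if it can reach an L in one move, else L.
Every edge goes from a vertex to one that appears earlier in the order F, E, G, A, B, D, C, so processing vertices in that order labels each vertex after all of its successors.
F: no outgoing edge → L
E: can move to F, which is L ⇒ W
G: can move to F, which is L ⇒ W
A: can move to F, which is L ⇒ W
B: can move to F, which is L ⇒ W
D: moves to B(W), A(W), G(W); every one is W ⇒ L
C: can move to F, which is L ⇒ W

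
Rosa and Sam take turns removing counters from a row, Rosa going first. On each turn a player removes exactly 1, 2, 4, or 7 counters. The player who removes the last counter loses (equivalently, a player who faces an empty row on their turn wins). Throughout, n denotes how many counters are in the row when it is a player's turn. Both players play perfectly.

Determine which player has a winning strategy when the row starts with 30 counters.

Rosa wins.

Compute win/loss labels from the base case upward. A position with no move is W. Any other position is W if it can reach an L in one move, else L.
n=0: no move; the opponent has just taken the last counter and therefore loses → W
n=1: L (sole option 0(W) is W)
n=2: W (go to 1, an L position)
n=3: W (go to 1, an L position)
n=4: L (options 3(W), 2(W), 0(W) are all W)
n=5: W (go to 4, an L position)
n=6: W (go to 4, an L position)
n=7: L (options 6(W), 5(W), 3(W), 0(W) are all W)
n=8: W (go to 7, an L position)
n=9: W (go to 7, an L position)
n=10: L (options 9(W), 8(W), 6(W), 3(W) are all W)
n=11: W (go to 10, an L position)
n=12: W (go to 10, an L position)
n=13: L (options 12(W), 11(W), 9(W), 6(W) are all W)
n=14: W (go to 13, an L position)
n=15: W (go to 13, an L position)
n=16: L (options 15(W), 14(W), 12(W), 9(W) are all W)
n=17: W (go to 16, an L position)
n=18: W (go to 16, an L position)
n=19: L (options 18(W), 17(W), 15(W), 12(W) are all W)
n=20: W (go to 19, an L position)
n=21: W (go to 19, an L position)
n=22: L (options 21(W), 20(W), 18(W), 15(W) are all W)
n=23: W (go to 22, an L position)
n=24: W (go to 22, an L position)
n=25: L (options 24(W), 23(W), 21(W), 18(W) are all W)
n=26: W (go to 25, an L position)
n=27: W (go to 25, an L position)
n=28: L (options 27(W), 26(W), 24(W), 21(W) are all W)
n=29: W (go to 28, an L position)
n=30: W (go to 28, an L position)
The starting position 30 is W: Rosa should remove 2, leaving 28, handing over an L position.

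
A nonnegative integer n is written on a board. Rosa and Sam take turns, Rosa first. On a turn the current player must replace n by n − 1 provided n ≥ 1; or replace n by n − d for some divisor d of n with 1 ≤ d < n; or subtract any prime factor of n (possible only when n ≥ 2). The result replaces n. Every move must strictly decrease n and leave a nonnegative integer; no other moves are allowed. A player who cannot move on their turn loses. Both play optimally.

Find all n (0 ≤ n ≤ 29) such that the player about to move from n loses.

0, 4, 9, 14, 20, 26

Work bottom-up. With no move the player to move loses. Otherwise the position is W if at least one move leads to an L position for the opponent, and L if every move leads to a W.
n=0: no move → L
n=1: can move to 0, which is L ⇒ W
n=2: can move to 0, which is L ⇒ W
n=3: can move to 0, which is L ⇒ W
n=4: moves to 2(W), 3(W); every one is W ⇒ L
n=5: can move to 0, which is L ⇒ W
n=6: can move to 4, which is L ⇒ W
n=7: can move to 0, which is L ⇒ W
n=8: can move to 4, which is L ⇒ W
n=9: moves to 6(W), 8(W); every one is W ⇒ L
n=10: can move to 9, which is L ⇒ W
n=11: can move to 0, which is L ⇒ W
n=12: can move to 9, which is L ⇒ W
n=13: can move to 0, which is L ⇒ W
n=14: moves to 7(W), 12(W), 13(W); every one is W ⇒ L
n=15: can move to 14, which is L ⇒ W
n=16: can move to 14, which is L ⇒ W
n=17: can move to 0, which is L ⇒ W
n=18: can move to 9, which is L ⇒ W
n=19: can move to 0, which is L ⇒ W
n=20: moves to 10(W), 15(W), 16(W), 18(W), 19(W); every one is W ⇒ L
n=21: can move to 14, which is L ⇒ W
n=22: can move to 20, which is L ⇒ W
n=23: can move to 0, which is L ⇒ W
n=24: can move to 20, which is L ⇒ W
n=25: can move to 20, which is L ⇒ W
n=26: moves to 13(W), 24(W), 25(W); every one is W ⇒ L
n=27: can move to 26, which is L ⇒ W
n=28: can move to 14, which is L ⇒ W
n=29: can move to 0, which is L ⇒ W
Reading off the rows marked L gives the requested list; there are 6 such values of n.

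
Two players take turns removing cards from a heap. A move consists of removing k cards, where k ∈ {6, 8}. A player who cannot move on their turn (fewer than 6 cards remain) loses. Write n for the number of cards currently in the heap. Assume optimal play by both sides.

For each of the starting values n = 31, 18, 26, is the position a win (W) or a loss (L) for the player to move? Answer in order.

Classify positions by backward induction: terminal positions (no move available) are L. From any other position, the mover wins iff some move reaches an L.
n=0: no move → L
n=1: no move → L
n=2: no move → L
n=3: no move → L
n=4: no move → L
n=5: no move → L
n=6: reaches L-position 0 → W
n=7: reaches L-position 1 → W
n=8: reaches L-position 2 → W
n=9: reaches L-position 3 → W
n=10: reaches L-position 4 → W
n=11: reaches L-position 5 → W
n=12: reaches L-position 4 → W
n=13: reaches L-position 5 → W
n=14: only reaches 8(W), 6(W), all W → L
n=15: only reaches 9(W), 7(W), all W → L
n=16: only reaches 10(W), 8(W), all W → L
n=17: only reaches 11(W), 9(W), all W → L
n=18: only reaches 12(W), 10(W), all W → L
n=19: only reaches 13(W), 11(W), all W → L
n=20: reaches L-position 14 → W
n=21: reaches L-position 15 → W
n=22: reaches L-position 16 → W
n=23: reaches L-position 17 → W
n=24: reaches L-position 18 → W
n=25: reaches L-position 19 → W
n=26: reaches L-position 18 → W
n=27: reaches L-position 19 → W
n=28: only reaches 22(W), 20(W), all W → L
n=29: only reaches 23(W), 21(W), all W → L
n=30: only reaches 24(W), 22(W), all W → L
n=31: only reaches 25(W), 23(W), all W → L

31: L, 18: L, 26: W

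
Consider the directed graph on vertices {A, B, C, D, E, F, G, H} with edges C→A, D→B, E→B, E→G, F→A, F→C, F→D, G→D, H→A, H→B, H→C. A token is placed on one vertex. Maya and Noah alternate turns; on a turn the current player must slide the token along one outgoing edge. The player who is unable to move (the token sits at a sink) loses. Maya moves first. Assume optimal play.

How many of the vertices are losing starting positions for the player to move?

Compute win/loss labels from the base case upward. A position with no move is L. Any other position is W if it can reach an L in one move, else L.
Every edge goes from a vertex to one that appears earlier in the order A, B, D, C, F, G, H, E, so processing vertices in that order labels each vertex after all of its successors.
A: no outgoing edge → L
B: no outgoing edge → L
D: →B(L), so W
C: →A(L), so W
F: →A(L), so W
G: →D(W) only, which is W, so L
H: →B(L), so W
E: →G(L), so W
The L vertices are A, B, G; that is 3 in all.

3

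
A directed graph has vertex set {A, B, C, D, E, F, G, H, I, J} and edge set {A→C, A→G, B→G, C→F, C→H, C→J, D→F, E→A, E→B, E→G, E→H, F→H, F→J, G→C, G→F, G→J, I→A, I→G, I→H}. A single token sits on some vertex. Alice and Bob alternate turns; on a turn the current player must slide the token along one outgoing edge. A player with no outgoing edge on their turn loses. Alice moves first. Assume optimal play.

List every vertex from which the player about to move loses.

Positions with no move are L. A position that does have a move is losing for the player to move precisely when every available move leads to a winning position for the opponent. Fill in the labels:
Every edge goes from a vertex to one that appears earlier in the order H, J, F, C, G, A, B, D, I, E, so processing vertices in that order labels each vertex after all of its successors.
H: no outgoing edge → L
J: no outgoing edge → L
F: reaches L-position J → W
C: reaches L-position J → W
G: reaches L-position J → W
A: only reaches G(W), C(W), all W → L
B: only reaches G(W), which is W → L
D: only reaches F(W), which is W → L
I: reaches L-position A → W
E: reaches L-position B → W
Reading off the rows marked L gives the requested list; there are 5 such vertices.

A, B, D, H, J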